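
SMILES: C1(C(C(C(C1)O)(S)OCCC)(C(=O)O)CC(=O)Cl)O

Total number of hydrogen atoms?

Hydrogens are implicit in SMILES; fill each atom to its normal valence:
  4 × C: 2 H each → 8
  4 × C: no H
  3 × O: 1 H each → 3
  3 × O: no H
  2 × C: 1 H each → 2
  1 × C: 3 H
  1 × Cl: no H
  1 × S: 1 H
  Total hydrogens = 17.

17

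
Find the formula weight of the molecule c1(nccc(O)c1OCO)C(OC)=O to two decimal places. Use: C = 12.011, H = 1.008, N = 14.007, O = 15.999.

199.16

Molecular formula: C8H9NO5.
M = 8×12.011 + 9×1.008 + 1×14.007 + 5×15.999 = 199.16 g/mol.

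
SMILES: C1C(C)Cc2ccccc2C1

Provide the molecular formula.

C11H14

Heavy atoms from the SMILES: 11 C.
Implicit hydrogens by atom environment:
  4 × C (aromatic): 1 H each → 4
  3 × C: 2 H each → 6
  2 × C (aromatic): no H
  1 × C: 3 H
  1 × C: 1 H
  Total hydrogens = 14.
Molecular formula: C11H14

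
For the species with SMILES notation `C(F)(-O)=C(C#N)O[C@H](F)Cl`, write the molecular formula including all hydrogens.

C4H2ClF2NO2

Heavy atoms from the SMILES: 4 C, 1 Cl, 2 F, 1 N, 2 O.
Implicit hydrogens by atom environment:
  3 × C: no H
  2 × F: no H
  1 × C: 1 H
  1 × Cl: no H
  1 × N: no H
  1 × O: 1 H
  1 × O: no H
  Total hydrogens = 2.
Molecular formula: C4H2ClF2NO2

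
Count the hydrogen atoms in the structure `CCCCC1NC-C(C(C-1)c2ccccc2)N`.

24

Hydrogens are implicit in SMILES; fill each atom to its normal valence:
  5 × C: 2 H each → 10
  5 × C (aromatic): 1 H each → 5
  3 × C: 1 H each → 3
  1 × C: 3 H
  1 × C (aromatic): no H
  1 × N: 2 H
  1 × N: 1 H
  Total hydrogens = 24.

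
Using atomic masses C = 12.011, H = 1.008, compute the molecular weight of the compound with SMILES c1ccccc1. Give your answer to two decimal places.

78.11

Molecular formula: C6H6.
M = 6×12.011 + 6×1.008 = 78.11 g/mol.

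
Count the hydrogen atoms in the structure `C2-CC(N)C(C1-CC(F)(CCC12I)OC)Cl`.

Hydrogens are implicit in SMILES; fill each atom to its normal valence:
  5 × C: 2 H each → 10
  3 × C: 1 H each → 3
  2 × C: no H
  1 × C: 3 H
  1 × Cl: no H
  1 × F: no H
  1 × I: no H
  1 × N: 2 H
  1 × O: no H
  Total hydrogens = 18.

18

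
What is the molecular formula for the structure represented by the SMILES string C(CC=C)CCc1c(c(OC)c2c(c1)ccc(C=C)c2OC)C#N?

Heavy atoms from the SMILES: 21 C, 1 N, 2 O.
Implicit hydrogens by atom environment:
  7 × C (aromatic): no H
  6 × C: 2 H each → 12
  3 × C (aromatic): 1 H each → 3
  2 × C: 3 H each → 6
  2 × C: 1 H each → 2
  2 × O: no H
  1 × C: no H
  1 × N: no H
  Total hydrogens = 23.
Molecular formula: C21H23NO2

C21H23NO2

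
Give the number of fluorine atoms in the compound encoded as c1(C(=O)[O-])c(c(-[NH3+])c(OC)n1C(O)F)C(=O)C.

1

The symbol for fluorine appears 1 time in the SMILES.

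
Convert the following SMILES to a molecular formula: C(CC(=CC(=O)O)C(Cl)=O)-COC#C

C9H9ClO4

Heavy atoms from the SMILES: 9 C, 1 Cl, 4 O.
Implicit hydrogens by atom environment:
  4 × C: no H
  3 × C: 2 H each → 6
  3 × O: no H
  2 × C: 1 H each → 2
  1 × Cl: no H
  1 × O: 1 H
  Total hydrogens = 9.
Molecular formula: C9H9ClO4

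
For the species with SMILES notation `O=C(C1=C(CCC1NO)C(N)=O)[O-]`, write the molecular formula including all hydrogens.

C7H9N2O4-

Heavy atoms from the SMILES: 7 C, 2 N, 4 O.
Implicit hydrogens by atom environment:
  4 × C: no H
  2 × C: 2 H each → 4
  2 × O: no H
  1 × C: 1 H
  1 × N: 2 H
  1 × N: 1 H
  1 × O: 1 H
  1 × O (charge -1): no H
  Total hydrogens = 9.
Net charge -1.
Molecular formula: C7H9N2O4-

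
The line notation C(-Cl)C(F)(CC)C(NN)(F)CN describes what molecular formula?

Heavy atoms from the SMILES: 6 C, 1 Cl, 2 F, 3 N.
Implicit hydrogens by atom environment:
  3 × C: 2 H each → 6
  2 × C: no H
  2 × F: no H
  2 × N: 2 H each → 4
  1 × C: 3 H
  1 × Cl: no H
  1 × N: 1 H
  Total hydrogens = 14.
Molecular formula: C6H14ClF2N3

C6H14ClF2N3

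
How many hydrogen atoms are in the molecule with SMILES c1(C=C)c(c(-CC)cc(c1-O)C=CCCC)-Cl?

Hydrogens are implicit in SMILES; fill each atom to its normal valence:
  5 × C (aromatic): no H
  4 × C: 2 H each → 8
  3 × C: 1 H each → 3
  2 × C: 3 H each → 6
  1 × C (aromatic): 1 H
  1 × Cl: no H
  1 × O: 1 H
  Total hydrogens = 19.

19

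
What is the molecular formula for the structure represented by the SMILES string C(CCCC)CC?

C7H16

Heavy atoms from the SMILES: 7 C.
Implicit hydrogens by atom environment:
  5 × C: 2 H each → 10
  2 × C: 3 H each → 6
  Total hydrogens = 16.
Molecular formula: C7H16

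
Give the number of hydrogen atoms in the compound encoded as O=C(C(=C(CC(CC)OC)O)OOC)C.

Hydrogens are implicit in SMILES; fill each atom to its normal valence:
  4 × C: 3 H each → 12
  4 × O: no H
  3 × C: no H
  2 × C: 2 H each → 4
  1 × C: 1 H
  1 × O: 1 H
  Total hydrogens = 18.

18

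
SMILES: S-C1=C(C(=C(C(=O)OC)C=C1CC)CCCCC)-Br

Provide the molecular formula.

Heavy atoms from the SMILES: 1 Br, 15 C, 2 O, 1 S.
Implicit hydrogens by atom environment:
  5 × C: 2 H each → 10
  5 × C (aromatic): no H
  3 × C: 3 H each → 9
  2 × O: no H
  1 × Br: no H
  1 × C (aromatic): 1 H
  1 × C: no H
  1 × S: 1 H
  Total hydrogens = 21.
Molecular formula: C15H21BrO2S

C15H21BrO2S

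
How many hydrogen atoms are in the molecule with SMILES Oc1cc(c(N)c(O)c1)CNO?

10

Hydrogens are implicit in SMILES; fill each atom to its normal valence:
  4 × C (aromatic): no H
  3 × O: 1 H each → 3
  2 × C (aromatic): 1 H each → 2
  1 × C: 2 H
  1 × N: 2 H
  1 × N: 1 H
  Total hydrogens = 10.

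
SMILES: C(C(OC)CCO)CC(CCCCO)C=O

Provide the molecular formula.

Heavy atoms from the SMILES: 12 C, 4 O.
Implicit hydrogens by atom environment:
  8 × C: 2 H each → 16
  3 × C: 1 H each → 3
  2 × O: 1 H each → 2
  2 × O: no H
  1 × C: 3 H
  Total hydrogens = 24.
Molecular formula: C12H24O4

C12H24O4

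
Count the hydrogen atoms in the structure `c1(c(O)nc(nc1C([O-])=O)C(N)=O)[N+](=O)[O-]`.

3

Hydrogens are implicit in SMILES; fill each atom to its normal valence:
  4 × C (aromatic): no H
  3 × O: no H
  2 × C: no H
  2 × N (aromatic): no H
  2 × O (charge -1): no H
  1 × N: 2 H
  1 × N (charge +1): no H
  1 × O: 1 H
  Total hydrogens = 3.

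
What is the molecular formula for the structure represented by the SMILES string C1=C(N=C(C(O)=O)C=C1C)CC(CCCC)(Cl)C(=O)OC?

C15H20ClNO4

Heavy atoms from the SMILES: 15 C, 1 Cl, 1 N, 4 O.
Implicit hydrogens by atom environment:
  4 × C: 2 H each → 8
  3 × C: 3 H each → 9
  3 × C (aromatic): no H
  3 × C: no H
  3 × O: no H
  2 × C (aromatic): 1 H each → 2
  1 × Cl: no H
  1 × N (aromatic): no H
  1 × O: 1 H
  Total hydrogens = 20.
Molecular formula: C15H20ClNO4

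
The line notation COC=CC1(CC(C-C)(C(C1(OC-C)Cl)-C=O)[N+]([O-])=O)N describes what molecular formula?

C13H21ClN2O5

Heavy atoms from the SMILES: 13 C, 1 Cl, 2 N, 5 O.
Implicit hydrogens by atom environment:
  4 × C: 1 H each → 4
  4 × O: no H
  3 × C: 3 H each → 9
  3 × C: 2 H each → 6
  3 × C: no H
  1 × Cl: no H
  1 × N: 2 H
  1 × N (charge +1): no H
  1 × O (charge -1): no H
  Total hydrogens = 21.
Molecular formula: C13H21ClN2O5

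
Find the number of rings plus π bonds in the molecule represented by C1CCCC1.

Molecular formula from the SMILES: C5H10.
DoU = (2C + 2 + N − H − X)/2 = (2·5 + 2 + 0 − 10 − 0)/2 = 2/2 = 1.
(Structurally: 1 ring(s) + 0 π bond(s) = 1.)

1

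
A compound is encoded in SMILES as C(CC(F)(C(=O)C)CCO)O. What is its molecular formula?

C7H13FO3

Heavy atoms from the SMILES: 7 C, 1 F, 3 O.
Implicit hydrogens by atom environment:
  4 × C: 2 H each → 8
  2 × C: no H
  2 × O: 1 H each → 2
  1 × C: 3 H
  1 × F: no H
  1 × O: no H
  Total hydrogens = 13.
Molecular formula: C7H13FO3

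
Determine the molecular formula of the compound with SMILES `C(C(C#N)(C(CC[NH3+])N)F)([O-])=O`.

Heavy atoms from the SMILES: 6 C, 1 F, 3 N, 2 O.
Implicit hydrogens by atom environment:
  3 × C: no H
  2 × C: 2 H each → 4
  1 × C: 1 H
  1 × F: no H
  1 × N (charge +1): 3 H
  1 × N: 2 H
  1 × N: no H
  1 × O: no H
  1 × O (charge -1): no H
  Total hydrogens = 10.
Molecular formula: C6H10FN3O2

C6H10FN3O2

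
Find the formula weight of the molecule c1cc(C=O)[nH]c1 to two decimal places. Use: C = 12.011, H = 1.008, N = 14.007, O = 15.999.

95.10

Molecular formula: C5H5NO.
M = 5×12.011 + 5×1.008 + 1×14.007 + 1×15.999 = 95.10 g/mol.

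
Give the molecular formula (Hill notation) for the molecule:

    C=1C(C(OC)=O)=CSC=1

C6H6O2S

Heavy atoms from the SMILES: 6 C, 2 O, 1 S.
Implicit hydrogens by atom environment:
  3 × C (aromatic): 1 H each → 3
  2 × O: no H
  1 × C: 3 H
  1 × C (aromatic): no H
  1 × C: no H
  1 × S (aromatic): no H
  Total hydrogens = 6.
Molecular formula: C6H6O2S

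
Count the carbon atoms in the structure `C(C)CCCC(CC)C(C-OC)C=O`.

The symbol for carbon appears 12 times in the SMILES.

12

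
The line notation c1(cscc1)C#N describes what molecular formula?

Heavy atoms from the SMILES: 5 C, 1 N, 1 S.
Implicit hydrogens by atom environment:
  3 × C (aromatic): 1 H each → 3
  1 × C (aromatic): no H
  1 × C: no H
  1 × N: no H
  1 × S (aromatic): no H
  Total hydrogens = 3.
Molecular formula: C5H3NS

C5H3NS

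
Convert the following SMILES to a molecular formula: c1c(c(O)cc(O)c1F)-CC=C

C9H9FO2

Heavy atoms from the SMILES: 9 C, 1 F, 2 O.
Implicit hydrogens by atom environment:
  4 × C (aromatic): no H
  2 × C: 2 H each → 4
  2 × C (aromatic): 1 H each → 2
  2 × O: 1 H each → 2
  1 × C: 1 H
  1 × F: no H
  Total hydrogens = 9.
Molecular formula: C9H9FO2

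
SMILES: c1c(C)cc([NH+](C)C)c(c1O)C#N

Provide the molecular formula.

Heavy atoms from the SMILES: 10 C, 2 N, 1 O.
Implicit hydrogens by atom environment:
  4 × C (aromatic): no H
  3 × C: 3 H each → 9
  2 × C (aromatic): 1 H each → 2
  1 × C: no H
  1 × N (charge +1): 1 H
  1 × N: no H
  1 × O: 1 H
  Total hydrogens = 13.
Net charge +1.
Molecular formula: C10H13N2O+

C10H13N2O+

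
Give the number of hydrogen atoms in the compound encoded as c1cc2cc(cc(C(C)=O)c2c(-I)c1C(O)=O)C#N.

Hydrogens are implicit in SMILES; fill each atom to its normal valence:
  6 × C (aromatic): no H
  4 × C (aromatic): 1 H each → 4
  3 × C: no H
  2 × O: no H
  1 × C: 3 H
  1 × I: no H
  1 × N: no H
  1 × O: 1 H
  Total hydrogens = 8.

8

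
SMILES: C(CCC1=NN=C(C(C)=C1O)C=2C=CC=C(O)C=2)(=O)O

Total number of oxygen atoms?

4

The symbol for oxygen appears 4 times in the SMILES.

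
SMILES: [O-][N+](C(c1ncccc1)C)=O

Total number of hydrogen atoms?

Hydrogens are implicit in SMILES; fill each atom to its normal valence:
  4 × C (aromatic): 1 H each → 4
  1 × C: 3 H
  1 × C: 1 H
  1 × C (aromatic): no H
  1 × N (aromatic): no H
  1 × N (charge +1): no H
  1 × O: no H
  1 × O (charge -1): no H
  Total hydrogens = 8.

8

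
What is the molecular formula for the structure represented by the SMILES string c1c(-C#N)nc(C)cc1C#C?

C9H6N2

Heavy atoms from the SMILES: 9 C, 2 N.
Implicit hydrogens by atom environment:
  3 × C (aromatic): no H
  2 × C (aromatic): 1 H each → 2
  2 × C: no H
  1 × C: 3 H
  1 × C: 1 H
  1 × N (aromatic): no H
  1 × N: no H
  Total hydrogens = 6.
Molecular formula: C9H6N2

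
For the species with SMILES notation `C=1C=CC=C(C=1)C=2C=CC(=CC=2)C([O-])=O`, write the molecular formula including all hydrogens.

Heavy atoms from the SMILES: 13 C, 2 O.
Implicit hydrogens by atom environment:
  9 × C (aromatic): 1 H each → 9
  3 × C (aromatic): no H
  1 × C: no H
  1 × O: no H
  1 × O (charge -1): no H
  Total hydrogens = 9.
Net charge -1.
Molecular formula: C13H9O2-

C13H9O2-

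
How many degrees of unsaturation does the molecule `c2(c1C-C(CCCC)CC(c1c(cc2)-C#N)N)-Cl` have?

7

Molecular formula from the SMILES: C15H19ClN2.
DoU = (2C + 2 + N − H − X)/2 = (2·15 + 2 + 2 − 19 − 1)/2 = 14/2 = 7.
(Structurally: 2 ring(s) + 5 π bond(s) = 7.)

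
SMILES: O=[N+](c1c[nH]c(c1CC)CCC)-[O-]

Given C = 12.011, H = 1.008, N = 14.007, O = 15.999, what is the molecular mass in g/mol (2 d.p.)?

Molecular formula: C9H14N2O2.
M = 9×12.011 + 14×1.008 + 2×14.007 + 2×15.999 = 182.22 g/mol.

182.22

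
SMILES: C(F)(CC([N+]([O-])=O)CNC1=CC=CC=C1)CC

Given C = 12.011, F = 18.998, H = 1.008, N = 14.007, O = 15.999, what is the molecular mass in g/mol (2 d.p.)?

240.28

Molecular formula: C12H17FN2O2.
M = 12×12.011 + 1×18.998 + 17×1.008 + 2×14.007 + 2×15.999 = 240.28 g/mol.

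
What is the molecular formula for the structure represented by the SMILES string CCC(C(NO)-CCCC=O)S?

C8H17NO2S

Heavy atoms from the SMILES: 8 C, 1 N, 2 O, 1 S.
Implicit hydrogens by atom environment:
  4 × C: 2 H each → 8
  3 × C: 1 H each → 3
  1 × C: 3 H
  1 × N: 1 H
  1 × O: 1 H
  1 × O: no H
  1 × S: 1 H
  Total hydrogens = 17.
Molecular formula: C8H17NO2S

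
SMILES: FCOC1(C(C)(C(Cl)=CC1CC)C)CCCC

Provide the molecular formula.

C14H24ClFO

Heavy atoms from the SMILES: 14 C, 1 Cl, 1 F, 1 O.
Implicit hydrogens by atom environment:
  5 × C: 2 H each → 10
  4 × C: 3 H each → 12
  3 × C: no H
  2 × C: 1 H each → 2
  1 × Cl: no H
  1 × F: no H
  1 × O: no H
  Total hydrogens = 24.
Molecular formula: C14H24ClFO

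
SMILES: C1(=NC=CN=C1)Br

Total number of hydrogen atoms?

Hydrogens are implicit in SMILES; fill each atom to its normal valence:
  3 × C (aromatic): 1 H each → 3
  2 × N (aromatic): no H
  1 × Br: no H
  1 × C (aromatic): no H
  Total hydrogens = 3.

3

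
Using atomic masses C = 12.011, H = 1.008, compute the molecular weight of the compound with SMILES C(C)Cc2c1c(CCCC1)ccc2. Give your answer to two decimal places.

Molecular formula: C13H18.
M = 13×12.011 + 18×1.008 = 174.29 g/mol.

174.29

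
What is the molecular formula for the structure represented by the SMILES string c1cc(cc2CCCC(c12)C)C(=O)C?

Heavy atoms from the SMILES: 13 C, 1 O.
Implicit hydrogens by atom environment:
  3 × C: 2 H each → 6
  3 × C (aromatic): 1 H each → 3
  3 × C (aromatic): no H
  2 × C: 3 H each → 6
  1 × C: 1 H
  1 × C: no H
  1 × O: no H
  Total hydrogens = 16.
Molecular formula: C13H16O

C13H16O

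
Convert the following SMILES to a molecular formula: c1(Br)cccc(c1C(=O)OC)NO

Heavy atoms from the SMILES: 1 Br, 8 C, 1 N, 3 O.
Implicit hydrogens by atom environment:
  3 × C (aromatic): 1 H each → 3
  3 × C (aromatic): no H
  2 × O: no H
  1 × Br: no H
  1 × C: 3 H
  1 × C: no H
  1 × N: 1 H
  1 × O: 1 H
  Total hydrogens = 8.
Molecular formula: C8H8BrNO3

C8H8BrNO3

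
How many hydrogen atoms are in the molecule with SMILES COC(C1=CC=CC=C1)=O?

8

Hydrogens are implicit in SMILES; fill each atom to its normal valence:
  5 × C (aromatic): 1 H each → 5
  2 × O: no H
  1 × C: 3 H
  1 × C (aromatic): no H
  1 × C: no H
  Total hydrogens = 8.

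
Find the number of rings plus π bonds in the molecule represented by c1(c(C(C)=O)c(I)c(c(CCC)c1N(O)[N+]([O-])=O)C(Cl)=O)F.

7

Molecular formula from the SMILES: C12H11ClFIN2O5.
DoU = (2C + 2 + N − H − X)/2 = (2·12 + 2 + 2 − 11 − 3)/2 = 14/2 = 7.
(Structurally: 1 ring(s) + 6 π bond(s) = 7.)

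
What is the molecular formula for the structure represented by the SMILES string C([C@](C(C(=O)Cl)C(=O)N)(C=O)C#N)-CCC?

Heavy atoms from the SMILES: 10 C, 1 Cl, 2 N, 3 O.
Implicit hydrogens by atom environment:
  4 × C: no H
  3 × C: 2 H each → 6
  3 × O: no H
  2 × C: 1 H each → 2
  1 × C: 3 H
  1 × Cl: no H
  1 × N: 2 H
  1 × N: no H
  Total hydrogens = 13.
Molecular formula: C10H13ClN2O3

C10H13ClN2O3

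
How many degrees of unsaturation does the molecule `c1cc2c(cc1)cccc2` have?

7

Molecular formula from the SMILES: C10H8.
DoU = (2C + 2 + N − H − X)/2 = (2·10 + 2 + 0 − 8 − 0)/2 = 14/2 = 7.
(Structurally: 2 ring(s) + 5 π bond(s) = 7.)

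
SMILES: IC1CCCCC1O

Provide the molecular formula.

C6H11IO

Heavy atoms from the SMILES: 6 C, 1 I, 1 O.
Implicit hydrogens by atom environment:
  4 × C: 2 H each → 8
  2 × C: 1 H each → 2
  1 × I: no H
  1 × O: 1 H
  Total hydrogens = 11.
Molecular formula: C6H11IO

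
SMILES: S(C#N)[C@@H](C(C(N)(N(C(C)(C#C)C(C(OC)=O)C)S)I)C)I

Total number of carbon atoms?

The symbol for carbon appears 13 times in the SMILES.

13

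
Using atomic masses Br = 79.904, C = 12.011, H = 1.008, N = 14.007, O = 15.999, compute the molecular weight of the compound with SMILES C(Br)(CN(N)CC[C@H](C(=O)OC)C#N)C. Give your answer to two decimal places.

278.15

Molecular formula: C9H16BrN3O2.
M = 1×79.904 + 9×12.011 + 16×1.008 + 3×14.007 + 2×15.999 = 278.15 g/mol.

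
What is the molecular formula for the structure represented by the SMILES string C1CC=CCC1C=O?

C7H10O

Heavy atoms from the SMILES: 7 C, 1 O.
Implicit hydrogens by atom environment:
  4 × C: 1 H each → 4
  3 × C: 2 H each → 6
  1 × O: no H
  Total hydrogens = 10.
Molecular formula: C7H10O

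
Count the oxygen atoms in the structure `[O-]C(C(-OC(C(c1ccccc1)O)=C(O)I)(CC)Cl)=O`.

5

The symbol for oxygen appears 5 times in the SMILES.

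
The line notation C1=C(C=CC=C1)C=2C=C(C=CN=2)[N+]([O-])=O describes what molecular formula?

C11H8N2O2

Heavy atoms from the SMILES: 11 C, 2 N, 2 O.
Implicit hydrogens by atom environment:
  8 × C (aromatic): 1 H each → 8
  3 × C (aromatic): no H
  1 × N (aromatic): no H
  1 × N (charge +1): no H
  1 × O: no H
  1 × O (charge -1): no H
  Total hydrogens = 8.
Molecular formula: C11H8N2O2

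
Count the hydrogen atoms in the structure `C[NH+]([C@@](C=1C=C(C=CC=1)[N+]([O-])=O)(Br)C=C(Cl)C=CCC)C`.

Hydrogens are implicit in SMILES; fill each atom to its normal valence:
  4 × C (aromatic): 1 H each → 4
  3 × C: 3 H each → 9
  3 × C: 1 H each → 3
  2 × C: no H
  2 × C (aromatic): no H
  1 × Br: no H
  1 × C: 2 H
  1 × Cl: no H
  1 × N (charge +1): 1 H
  1 × N (charge +1): no H
  1 × O: no H
  1 × O (charge -1): no H
  Total hydrogens = 19.

19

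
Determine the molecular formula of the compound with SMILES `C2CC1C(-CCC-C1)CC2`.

Heavy atoms from the SMILES: 10 C.
Implicit hydrogens by atom environment:
  8 × C: 2 H each → 16
  2 × C: 1 H each → 2
  Total hydrogens = 18.
Molecular formula: C10H18

C10H18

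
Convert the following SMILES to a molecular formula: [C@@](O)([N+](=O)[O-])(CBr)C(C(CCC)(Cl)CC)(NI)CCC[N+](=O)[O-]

Heavy atoms from the SMILES: 1 Br, 12 C, 1 Cl, 1 I, 3 N, 5 O.
Implicit hydrogens by atom environment:
  7 × C: 2 H each → 14
  3 × C: no H
  2 × C: 3 H each → 6
  2 × N (charge +1): no H
  2 × O: no H
  2 × O (charge -1): no H
  1 × Br: no H
  1 × Cl: no H
  1 × I: no H
  1 × N: 1 H
  1 × O: 1 H
  Total hydrogens = 22.
Molecular formula: C12H22BrClIN3O5

C12H22BrClIN3O5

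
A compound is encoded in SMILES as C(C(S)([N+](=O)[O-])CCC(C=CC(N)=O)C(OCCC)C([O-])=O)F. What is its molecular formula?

C13H20FN2O6S-

Heavy atoms from the SMILES: 13 C, 1 F, 2 N, 6 O, 1 S.
Implicit hydrogens by atom environment:
  5 × C: 2 H each → 10
  4 × C: 1 H each → 4
  4 × O: no H
  3 × C: no H
  2 × O (charge -1): no H
  1 × C: 3 H
  1 × F: no H
  1 × N: 2 H
  1 × N (charge +1): no H
  1 × S: 1 H
  Total hydrogens = 20.
Net charge -1.
Molecular formula: C13H20FN2O6S-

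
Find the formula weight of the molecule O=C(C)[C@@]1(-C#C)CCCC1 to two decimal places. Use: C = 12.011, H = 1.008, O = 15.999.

Molecular formula: C9H12O.
M = 9×12.011 + 12×1.008 + 1×15.999 = 136.19 g/mol.

136.19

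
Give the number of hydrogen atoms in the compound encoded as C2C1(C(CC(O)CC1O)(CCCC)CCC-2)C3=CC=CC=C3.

Hydrogens are implicit in SMILES; fill each atom to its normal valence:
  9 × C: 2 H each → 18
  5 × C (aromatic): 1 H each → 5
  2 × C: 1 H each → 2
  2 × C: no H
  2 × O: 1 H each → 2
  1 × C: 3 H
  1 × C (aromatic): no H
  Total hydrogens = 30.

30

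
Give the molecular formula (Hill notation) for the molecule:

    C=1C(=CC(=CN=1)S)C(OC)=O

C7H7NO2S

Heavy atoms from the SMILES: 7 C, 1 N, 2 O, 1 S.
Implicit hydrogens by atom environment:
  3 × C (aromatic): 1 H each → 3
  2 × C (aromatic): no H
  2 × O: no H
  1 × C: 3 H
  1 × C: no H
  1 × N (aromatic): no H
  1 × S: 1 H
  Total hydrogens = 7.
Molecular formula: C7H7NO2S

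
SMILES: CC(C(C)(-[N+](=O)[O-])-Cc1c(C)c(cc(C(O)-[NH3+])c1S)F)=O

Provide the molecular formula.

C13H18FN2O4S+

Heavy atoms from the SMILES: 13 C, 1 F, 2 N, 4 O, 1 S.
Implicit hydrogens by atom environment:
  5 × C (aromatic): no H
  3 × C: 3 H each → 9
  2 × C: no H
  2 × O: no H
  1 × C: 2 H
  1 × C (aromatic): 1 H
  1 × C: 1 H
  1 × F: no H
  1 × N (charge +1): 3 H
  1 × N (charge +1): no H
  1 × O: 1 H
  1 × O (charge -1): no H
  1 × S: 1 H
  Total hydrogens = 18.
Net charge +1.
Molecular formula: C13H18FN2O4S+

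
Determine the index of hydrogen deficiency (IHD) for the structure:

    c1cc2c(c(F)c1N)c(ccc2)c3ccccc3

11

Molecular formula from the SMILES: C16H12FN.
DoU = (2C + 2 + N − H − X)/2 = (2·16 + 2 + 1 − 12 − 1)/2 = 22/2 = 11.
(Structurally: 3 ring(s) + 8 π bond(s) = 11.)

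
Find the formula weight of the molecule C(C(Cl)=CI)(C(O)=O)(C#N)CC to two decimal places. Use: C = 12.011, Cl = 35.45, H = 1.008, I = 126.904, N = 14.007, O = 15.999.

299.49

Molecular formula: C7H7ClINO2.
M = 7×12.011 + 1×35.45 + 7×1.008 + 1×126.904 + 1×14.007 + 2×15.999 = 299.49 g/mol.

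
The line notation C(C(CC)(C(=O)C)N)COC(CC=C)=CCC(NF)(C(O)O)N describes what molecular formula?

Heavy atoms from the SMILES: 15 C, 1 F, 3 N, 4 O.
Implicit hydrogens by atom environment:
  6 × C: 2 H each → 12
  4 × C: no H
  3 × C: 1 H each → 3
  2 × C: 3 H each → 6
  2 × N: 2 H each → 4
  2 × O: 1 H each → 2
  2 × O: no H
  1 × F: no H
  1 × N: 1 H
  Total hydrogens = 28.
Molecular formula: C15H28FN3O4

C15H28FN3O4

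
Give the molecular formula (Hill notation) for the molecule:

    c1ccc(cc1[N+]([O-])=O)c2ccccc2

Heavy atoms from the SMILES: 12 C, 1 N, 2 O.
Implicit hydrogens by atom environment:
  9 × C (aromatic): 1 H each → 9
  3 × C (aromatic): no H
  1 × N (charge +1): no H
  1 × O: no H
  1 × O (charge -1): no H
  Total hydrogens = 9.
Molecular formula: C12H9NO2

C12H9NO2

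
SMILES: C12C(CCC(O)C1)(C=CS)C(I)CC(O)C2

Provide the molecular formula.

C12H19IO2S

Heavy atoms from the SMILES: 12 C, 1 I, 2 O, 1 S.
Implicit hydrogens by atom environment:
  6 × C: 1 H each → 6
  5 × C: 2 H each → 10
  2 × O: 1 H each → 2
  1 × C: no H
  1 × I: no H
  1 × S: 1 H
  Total hydrogens = 19.
Molecular formula: C12H19IO2S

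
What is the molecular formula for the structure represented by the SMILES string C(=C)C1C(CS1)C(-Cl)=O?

C6H7ClOS

Heavy atoms from the SMILES: 6 C, 1 Cl, 1 O, 1 S.
Implicit hydrogens by atom environment:
  3 × C: 1 H each → 3
  2 × C: 2 H each → 4
  1 × C: no H
  1 × Cl: no H
  1 × O: no H
  1 × S: no H
  Total hydrogens = 7.
Molecular formula: C6H7ClOS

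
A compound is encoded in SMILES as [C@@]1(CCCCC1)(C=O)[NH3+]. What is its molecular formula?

C7H14NO+

Heavy atoms from the SMILES: 7 C, 1 N, 1 O.
Implicit hydrogens by atom environment:
  5 × C: 2 H each → 10
  1 × C: 1 H
  1 × C: no H
  1 × N (charge +1): 3 H
  1 × O: no H
  Total hydrogens = 14.
Net charge +1.
Molecular formula: C7H14NO+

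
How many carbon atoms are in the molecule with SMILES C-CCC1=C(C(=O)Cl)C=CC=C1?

The symbol for carbon appears 10 times in the SMILES. (Cl is a single chlorine, not C + l.)

10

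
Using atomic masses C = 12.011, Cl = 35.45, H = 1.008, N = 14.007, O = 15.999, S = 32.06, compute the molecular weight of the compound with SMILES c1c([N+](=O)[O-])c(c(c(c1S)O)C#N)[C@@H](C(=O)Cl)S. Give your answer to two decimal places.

Molecular formula: C9H5ClN2O4S2.
M = 9×12.011 + 1×35.45 + 5×1.008 + 2×14.007 + 4×15.999 + 2×32.06 = 304.72 g/mol.

304.72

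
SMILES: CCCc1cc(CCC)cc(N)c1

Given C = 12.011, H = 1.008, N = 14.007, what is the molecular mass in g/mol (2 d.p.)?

Molecular formula: C12H19N.
M = 12×12.011 + 19×1.008 + 1×14.007 = 177.29 g/mol.

177.29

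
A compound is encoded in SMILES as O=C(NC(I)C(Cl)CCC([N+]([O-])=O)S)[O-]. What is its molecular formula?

C6H9ClIN2O4S-

Heavy atoms from the SMILES: 6 C, 1 Cl, 1 I, 2 N, 4 O, 1 S.
Implicit hydrogens by atom environment:
  3 × C: 1 H each → 3
  2 × C: 2 H each → 4
  2 × O: no H
  2 × O (charge -1): no H
  1 × C: no H
  1 × Cl: no H
  1 × I: no H
  1 × N: 1 H
  1 × N (charge +1): no H
  1 × S: 1 H
  Total hydrogens = 9.
Net charge -1.
Molecular formula: C6H9ClIN2O4S-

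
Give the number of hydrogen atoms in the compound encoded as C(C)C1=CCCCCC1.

16

Hydrogens are implicit in SMILES; fill each atom to its normal valence:
  6 × C: 2 H each → 12
  1 × C: 3 H
  1 × C: 1 H
  1 × C: no H
  Total hydrogens = 16.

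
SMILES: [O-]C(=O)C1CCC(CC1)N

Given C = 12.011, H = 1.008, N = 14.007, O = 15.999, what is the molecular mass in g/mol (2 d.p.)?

142.18

Molecular formula: C7H12NO2-.
M = 7×12.011 + 12×1.008 + 1×14.007 + 2×15.999 = 142.18 g/mol.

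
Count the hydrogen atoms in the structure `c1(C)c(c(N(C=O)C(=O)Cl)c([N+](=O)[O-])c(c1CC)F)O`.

Hydrogens are implicit in SMILES; fill each atom to its normal valence:
  6 × C (aromatic): no H
  3 × O: no H
  2 × C: 3 H each → 6
  1 × C: 2 H
  1 × C: 1 H
  1 × C: no H
  1 × Cl: no H
  1 × F: no H
  1 × N: no H
  1 × N (charge +1): no H
  1 × O: 1 H
  1 × O (charge -1): no H
  Total hydrogens = 10.

10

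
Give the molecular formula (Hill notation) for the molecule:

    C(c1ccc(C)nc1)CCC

C10H15N

Heavy atoms from the SMILES: 10 C, 1 N.
Implicit hydrogens by atom environment:
  3 × C: 2 H each → 6
  3 × C (aromatic): 1 H each → 3
  2 × C: 3 H each → 6
  2 × C (aromatic): no H
  1 × N (aromatic): no H
  Total hydrogens = 15.
Molecular formula: C10H15N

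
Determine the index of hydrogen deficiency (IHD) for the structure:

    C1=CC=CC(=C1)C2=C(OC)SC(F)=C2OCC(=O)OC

8

Molecular formula from the SMILES: C14H13FO4S.
DoU = (2C + 2 + N − H − X)/2 = (2·14 + 2 + 0 − 13 − 1)/2 = 16/2 = 8.
(Structurally: 2 ring(s) + 6 π bond(s) = 8.)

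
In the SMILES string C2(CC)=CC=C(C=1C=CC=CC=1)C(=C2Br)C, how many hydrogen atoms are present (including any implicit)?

Hydrogens are implicit in SMILES; fill each atom to its normal valence:
  7 × C (aromatic): 1 H each → 7
  5 × C (aromatic): no H
  2 × C: 3 H each → 6
  1 × Br: no H
  1 × C: 2 H
  Total hydrogens = 15.

15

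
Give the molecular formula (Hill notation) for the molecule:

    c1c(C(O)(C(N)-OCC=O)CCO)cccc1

Heavy atoms from the SMILES: 12 C, 1 N, 4 O.
Implicit hydrogens by atom environment:
  5 × C (aromatic): 1 H each → 5
  3 × C: 2 H each → 6
  2 × C: 1 H each → 2
  2 × O: 1 H each → 2
  2 × O: no H
  1 × C: no H
  1 × C (aromatic): no H
  1 × N: 2 H
  Total hydrogens = 17.
Molecular formula: C12H17NO4

C12H17NO4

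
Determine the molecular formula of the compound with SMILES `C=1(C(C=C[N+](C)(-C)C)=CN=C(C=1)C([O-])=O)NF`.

Heavy atoms from the SMILES: 11 C, 1 F, 3 N, 2 O.
Implicit hydrogens by atom environment:
  3 × C: 3 H each → 9
  3 × C (aromatic): no H
  2 × C (aromatic): 1 H each → 2
  2 × C: 1 H each → 2
  1 × C: no H
  1 × F: no H
  1 × N: 1 H
  1 × N (aromatic): no H
  1 × N (charge +1): no H
  1 × O: no H
  1 × O (charge -1): no H
  Total hydrogens = 14.
Molecular formula: C11H14FN3O2

C11H14FN3O2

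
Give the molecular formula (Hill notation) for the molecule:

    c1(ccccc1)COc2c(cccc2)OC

C14H14O2

Heavy atoms from the SMILES: 14 C, 2 O.
Implicit hydrogens by atom environment:
  9 × C (aromatic): 1 H each → 9
  3 × C (aromatic): no H
  2 × O: no H
  1 × C: 3 H
  1 × C: 2 H
  Total hydrogens = 14.
Molecular formula: C14H14O2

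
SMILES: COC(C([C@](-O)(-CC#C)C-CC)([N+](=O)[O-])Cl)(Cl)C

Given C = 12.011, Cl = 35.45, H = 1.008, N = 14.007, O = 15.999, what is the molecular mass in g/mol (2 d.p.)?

298.16

Molecular formula: C11H17Cl2NO4.
M = 11×12.011 + 2×35.45 + 17×1.008 + 1×14.007 + 4×15.999 = 298.16 g/mol.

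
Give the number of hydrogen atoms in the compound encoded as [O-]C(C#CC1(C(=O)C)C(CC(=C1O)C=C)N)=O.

Hydrogens are implicit in SMILES; fill each atom to its normal valence:
  7 × C: no H
  2 × C: 2 H each → 4
  2 × C: 1 H each → 2
  2 × O: no H
  1 × C: 3 H
  1 × N: 2 H
  1 × O: 1 H
  1 × O (charge -1): no H
  Total hydrogens = 12.

12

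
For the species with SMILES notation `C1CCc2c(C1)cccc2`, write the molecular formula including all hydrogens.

Heavy atoms from the SMILES: 10 C.
Implicit hydrogens by atom environment:
  4 × C: 2 H each → 8
  4 × C (aromatic): 1 H each → 4
  2 × C (aromatic): no H
  Total hydrogens = 12.
Molecular formula: C10H12

C10H12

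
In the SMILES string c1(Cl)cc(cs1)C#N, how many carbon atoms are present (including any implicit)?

The symbol for carbon appears 5 times in the SMILES. Lowercase c denotes aromatic carbon and counts toward C.

5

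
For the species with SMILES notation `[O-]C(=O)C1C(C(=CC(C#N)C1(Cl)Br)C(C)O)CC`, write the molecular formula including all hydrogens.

C12H14BrClNO3-

Heavy atoms from the SMILES: 1 Br, 12 C, 1 Cl, 1 N, 3 O.
Implicit hydrogens by atom environment:
  5 × C: 1 H each → 5
  4 × C: no H
  2 × C: 3 H each → 6
  1 × Br: no H
  1 × C: 2 H
  1 × Cl: no H
  1 × N: no H
  1 × O: 1 H
  1 × O: no H
  1 × O (charge -1): no H
  Total hydrogens = 14.
Net charge -1.
Molecular formula: C12H14BrClNO3-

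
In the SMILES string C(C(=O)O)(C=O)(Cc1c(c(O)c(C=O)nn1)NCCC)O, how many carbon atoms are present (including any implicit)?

12

The symbol for carbon appears 12 times in the SMILES. Lowercase c denotes aromatic carbon and counts toward C.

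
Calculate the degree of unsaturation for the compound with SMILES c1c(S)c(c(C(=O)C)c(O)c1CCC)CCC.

5

Molecular formula from the SMILES: C14H20O2S.
DoU = (2C + 2 + N − H − X)/2 = (2·14 + 2 + 0 − 20 − 0)/2 = 10/2 = 5.
(Structurally: 1 ring(s) + 4 π bond(s) = 5.)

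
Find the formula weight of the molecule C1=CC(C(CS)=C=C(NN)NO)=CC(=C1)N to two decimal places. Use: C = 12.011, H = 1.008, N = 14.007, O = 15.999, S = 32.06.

Molecular formula: C10H14N4OS.
M = 10×12.011 + 14×1.008 + 4×14.007 + 1×15.999 + 1×32.06 = 238.31 g/mol.

238.31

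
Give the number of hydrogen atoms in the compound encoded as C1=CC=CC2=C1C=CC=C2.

Hydrogens are implicit in SMILES; fill each atom to its normal valence:
  8 × C (aromatic): 1 H each → 8
  2 × C (aromatic): no H
  Total hydrogens = 8.

8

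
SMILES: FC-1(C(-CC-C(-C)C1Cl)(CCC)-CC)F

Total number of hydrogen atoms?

Hydrogens are implicit in SMILES; fill each atom to its normal valence:
  5 × C: 2 H each → 10
  3 × C: 3 H each → 9
  2 × C: 1 H each → 2
  2 × C: no H
  2 × F: no H
  1 × Cl: no H
  Total hydrogens = 21.

21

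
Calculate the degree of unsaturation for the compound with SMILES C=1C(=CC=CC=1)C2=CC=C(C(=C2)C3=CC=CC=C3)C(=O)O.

13

Molecular formula from the SMILES: C19H14O2.
DoU = (2C + 2 + N − H − X)/2 = (2·19 + 2 + 0 − 14 − 0)/2 = 26/2 = 13.
(Structurally: 3 ring(s) + 10 π bond(s) = 13.)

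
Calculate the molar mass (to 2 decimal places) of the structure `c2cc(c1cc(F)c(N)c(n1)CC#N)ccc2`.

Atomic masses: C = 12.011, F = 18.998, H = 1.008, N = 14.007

227.24

Molecular formula: C13H10FN3.
M = 13×12.011 + 1×18.998 + 10×1.008 + 3×14.007 = 227.24 g/mol.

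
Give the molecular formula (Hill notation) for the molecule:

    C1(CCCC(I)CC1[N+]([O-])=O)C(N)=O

Heavy atoms from the SMILES: 8 C, 1 I, 2 N, 3 O.
Implicit hydrogens by atom environment:
  4 × C: 2 H each → 8
  3 × C: 1 H each → 3
  2 × O: no H
  1 × C: no H
  1 × I: no H
  1 × N: 2 H
  1 × N (charge +1): no H
  1 × O (charge -1): no H
  Total hydrogens = 13.
Molecular formula: C8H13IN2O3

C8H13IN2O3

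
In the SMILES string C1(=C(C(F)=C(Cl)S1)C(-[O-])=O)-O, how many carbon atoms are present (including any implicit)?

The symbol for carbon appears 5 times in the SMILES. (Cl is a single chlorine, not C + l.)

5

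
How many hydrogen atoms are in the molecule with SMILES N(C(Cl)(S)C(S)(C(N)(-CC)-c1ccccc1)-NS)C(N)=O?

19

Hydrogens are implicit in SMILES; fill each atom to its normal valence:
  5 × C (aromatic): 1 H each → 5
  4 × C: no H
  3 × S: 1 H each → 3
  2 × N: 2 H each → 4
  2 × N: 1 H each → 2
  1 × C: 3 H
  1 × C: 2 H
  1 × C (aromatic): no H
  1 × Cl: no H
  1 × O: no H
  Total hydrogens = 19.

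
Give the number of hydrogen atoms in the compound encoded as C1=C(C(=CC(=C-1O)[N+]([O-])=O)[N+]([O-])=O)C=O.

Hydrogens are implicit in SMILES; fill each atom to its normal valence:
  4 × C (aromatic): no H
  3 × O: no H
  2 × C (aromatic): 1 H each → 2
  2 × N (charge +1): no H
  2 × O (charge -1): no H
  1 × C: 1 H
  1 × O: 1 H
  Total hydrogens = 4.

4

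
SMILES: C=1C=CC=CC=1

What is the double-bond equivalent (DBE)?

Molecular formula from the SMILES: C6H6.
DoU = (2C + 2 + N − H − X)/2 = (2·6 + 2 + 0 − 6 − 0)/2 = 8/2 = 4.
(Structurally: 1 ring(s) + 3 π bond(s) = 4.)

4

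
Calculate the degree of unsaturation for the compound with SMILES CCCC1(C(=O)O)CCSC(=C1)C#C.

5

Molecular formula from the SMILES: C11H14O2S.
DoU = (2C + 2 + N − H − X)/2 = (2·11 + 2 + 0 − 14 − 0)/2 = 10/2 = 5.
(Structurally: 1 ring(s) + 4 π bond(s) = 5.)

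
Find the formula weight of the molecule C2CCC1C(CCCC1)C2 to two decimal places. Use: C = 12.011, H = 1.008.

Molecular formula: C10H18.
M = 10×12.011 + 18×1.008 = 138.25 g/mol.

138.25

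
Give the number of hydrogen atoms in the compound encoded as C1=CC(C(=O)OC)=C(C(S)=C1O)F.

Hydrogens are implicit in SMILES; fill each atom to its normal valence:
  4 × C (aromatic): no H
  2 × C (aromatic): 1 H each → 2
  2 × O: no H
  1 × C: 3 H
  1 × C: no H
  1 × F: no H
  1 × O: 1 H
  1 × S: 1 H
  Total hydrogens = 7.

7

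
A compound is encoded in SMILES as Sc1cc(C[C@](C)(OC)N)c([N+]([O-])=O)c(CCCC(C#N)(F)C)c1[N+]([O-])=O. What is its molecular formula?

C16H21FN4O5S

Heavy atoms from the SMILES: 16 C, 1 F, 4 N, 5 O, 1 S.
Implicit hydrogens by atom environment:
  5 × C (aromatic): no H
  4 × C: 2 H each → 8
  3 × C: 3 H each → 9
  3 × C: no H
  3 × O: no H
  2 × N (charge +1): no H
  2 × O (charge -1): no H
  1 × C (aromatic): 1 H
  1 × F: no H
  1 × N: 2 H
  1 × N: no H
  1 × S: 1 H
  Total hydrogens = 21.
Molecular formula: C16H21FN4O5S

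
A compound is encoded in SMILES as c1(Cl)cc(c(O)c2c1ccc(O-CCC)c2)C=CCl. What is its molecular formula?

Heavy atoms from the SMILES: 15 C, 2 Cl, 2 O.
Implicit hydrogens by atom environment:
  6 × C (aromatic): no H
  4 × C (aromatic): 1 H each → 4
  2 × C: 2 H each → 4
  2 × C: 1 H each → 2
  2 × Cl: no H
  1 × C: 3 H
  1 × O: 1 H
  1 × O: no H
  Total hydrogens = 14.
Molecular formula: C15H14Cl2O2

C15H14Cl2O2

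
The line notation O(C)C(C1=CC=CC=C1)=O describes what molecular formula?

C8H8O2

Heavy atoms from the SMILES: 8 C, 2 O.
Implicit hydrogens by atom environment:
  5 × C (aromatic): 1 H each → 5
  2 × O: no H
  1 × C: 3 H
  1 × C (aromatic): no H
  1 × C: no H
  Total hydrogens = 8.
Molecular formula: C8H8O2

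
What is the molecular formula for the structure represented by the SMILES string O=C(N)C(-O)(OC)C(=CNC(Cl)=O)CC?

C8H13ClN2O4

Heavy atoms from the SMILES: 8 C, 1 Cl, 2 N, 4 O.
Implicit hydrogens by atom environment:
  4 × C: no H
  3 × O: no H
  2 × C: 3 H each → 6
  1 × C: 2 H
  1 × C: 1 H
  1 × Cl: no H
  1 × N: 2 H
  1 × N: 1 H
  1 × O: 1 H
  Total hydrogens = 13.
Molecular formula: C8H13ClN2O4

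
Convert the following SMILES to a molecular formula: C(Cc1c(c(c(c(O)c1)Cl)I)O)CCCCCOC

C14H20ClIO3

Heavy atoms from the SMILES: 14 C, 1 Cl, 1 I, 3 O.
Implicit hydrogens by atom environment:
  7 × C: 2 H each → 14
  5 × C (aromatic): no H
  2 × O: 1 H each → 2
  1 × C: 3 H
  1 × C (aromatic): 1 H
  1 × Cl: no H
  1 × I: no H
  1 × O: no H
  Total hydrogens = 20.
Molecular formula: C14H20ClIO3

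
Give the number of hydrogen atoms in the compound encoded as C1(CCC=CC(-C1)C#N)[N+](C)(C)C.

Hydrogens are implicit in SMILES; fill each atom to its normal valence:
  4 × C: 1 H each → 4
  3 × C: 3 H each → 9
  3 × C: 2 H each → 6
  1 × C: no H
  1 × N: no H
  1 × N (charge +1): no H
  Total hydrogens = 19.

19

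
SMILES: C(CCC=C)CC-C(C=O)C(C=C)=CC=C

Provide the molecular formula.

Heavy atoms from the SMILES: 15 C, 1 O.
Implicit hydrogens by atom environment:
  8 × C: 2 H each → 16
  6 × C: 1 H each → 6
  1 × C: no H
  1 × O: no H
  Total hydrogens = 22.
Molecular formula: C15H22O

C15H22O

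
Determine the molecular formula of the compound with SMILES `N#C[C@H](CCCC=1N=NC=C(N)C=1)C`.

Heavy atoms from the SMILES: 10 C, 4 N.
Implicit hydrogens by atom environment:
  3 × C: 2 H each → 6
  2 × C (aromatic): 1 H each → 2
  2 × C (aromatic): no H
  2 × N (aromatic): no H
  1 × C: 3 H
  1 × C: 1 H
  1 × C: no H
  1 × N: 2 H
  1 × N: no H
  Total hydrogens = 14.
Molecular formula: C10H14N4

C10H14N4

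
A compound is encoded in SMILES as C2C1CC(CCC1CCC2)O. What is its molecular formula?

C10H18O

Heavy atoms from the SMILES: 10 C, 1 O.
Implicit hydrogens by atom environment:
  7 × C: 2 H each → 14
  3 × C: 1 H each → 3
  1 × O: 1 H
  Total hydrogens = 18.
Molecular formula: C10H18O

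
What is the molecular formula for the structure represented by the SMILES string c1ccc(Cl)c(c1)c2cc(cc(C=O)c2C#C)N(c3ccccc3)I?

C21H13ClINO

Heavy atoms from the SMILES: 21 C, 1 Cl, 1 I, 1 N, 1 O.
Implicit hydrogens by atom environment:
  11 × C (aromatic): 1 H each → 11
  7 × C (aromatic): no H
  2 × C: 1 H each → 2
  1 × C: no H
  1 × Cl: no H
  1 × I: no H
  1 × N: no H
  1 × O: no H
  Total hydrogens = 13.
Molecular formula: C21H13ClINO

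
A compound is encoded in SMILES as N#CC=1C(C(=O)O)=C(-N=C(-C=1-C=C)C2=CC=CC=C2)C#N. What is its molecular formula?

C16H9N3O2

Heavy atoms from the SMILES: 16 C, 3 N, 2 O.
Implicit hydrogens by atom environment:
  6 × C (aromatic): no H
  5 × C (aromatic): 1 H each → 5
  3 × C: no H
  2 × N: no H
  1 × C: 2 H
  1 × C: 1 H
  1 × N (aromatic): no H
  1 × O: 1 H
  1 × O: no H
  Total hydrogens = 9.
Molecular formula: C16H9N3O2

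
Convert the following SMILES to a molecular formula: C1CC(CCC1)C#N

C7H11N

Heavy atoms from the SMILES: 7 C, 1 N.
Implicit hydrogens by atom environment:
  5 × C: 2 H each → 10
  1 × C: 1 H
  1 × C: no H
  1 × N: no H
  Total hydrogens = 11.
Molecular formula: C7H11N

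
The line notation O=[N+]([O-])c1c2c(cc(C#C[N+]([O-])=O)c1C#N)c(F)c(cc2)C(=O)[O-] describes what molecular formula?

Heavy atoms from the SMILES: 14 C, 1 F, 3 N, 6 O.
Implicit hydrogens by atom environment:
  7 × C (aromatic): no H
  4 × C: no H
  3 × C (aromatic): 1 H each → 3
  3 × O: no H
  3 × O (charge -1): no H
  2 × N (charge +1): no H
  1 × F: no H
  1 × N: no H
  Total hydrogens = 3.
Net charge -1.
Molecular formula: C14H3FN3O6-

C14H3FN3O6-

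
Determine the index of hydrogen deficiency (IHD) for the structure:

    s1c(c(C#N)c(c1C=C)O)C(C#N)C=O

9

Molecular formula from the SMILES: C10H6N2O2S.
DoU = (2C + 2 + N − H − X)/2 = (2·10 + 2 + 2 − 6 − 0)/2 = 18/2 = 9.
(Structurally: 1 ring(s) + 8 π bond(s) = 9.)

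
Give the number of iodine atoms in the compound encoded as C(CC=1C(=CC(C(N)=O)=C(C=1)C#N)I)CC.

1

The symbol for iodine appears 1 time in the SMILES.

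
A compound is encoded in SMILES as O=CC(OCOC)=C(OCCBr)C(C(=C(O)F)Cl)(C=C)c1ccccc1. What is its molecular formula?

C18H19BrClFO5

Heavy atoms from the SMILES: 1 Br, 18 C, 1 Cl, 1 F, 5 O.
Implicit hydrogens by atom environment:
  5 × C (aromatic): 1 H each → 5
  5 × C: no H
  4 × C: 2 H each → 8
  4 × O: no H
  2 × C: 1 H each → 2
  1 × Br: no H
  1 × C: 3 H
  1 × C (aromatic): no H
  1 × Cl: no H
  1 × F: no H
  1 × O: 1 H
  Total hydrogens = 19.
Molecular formula: C18H19BrClFO5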